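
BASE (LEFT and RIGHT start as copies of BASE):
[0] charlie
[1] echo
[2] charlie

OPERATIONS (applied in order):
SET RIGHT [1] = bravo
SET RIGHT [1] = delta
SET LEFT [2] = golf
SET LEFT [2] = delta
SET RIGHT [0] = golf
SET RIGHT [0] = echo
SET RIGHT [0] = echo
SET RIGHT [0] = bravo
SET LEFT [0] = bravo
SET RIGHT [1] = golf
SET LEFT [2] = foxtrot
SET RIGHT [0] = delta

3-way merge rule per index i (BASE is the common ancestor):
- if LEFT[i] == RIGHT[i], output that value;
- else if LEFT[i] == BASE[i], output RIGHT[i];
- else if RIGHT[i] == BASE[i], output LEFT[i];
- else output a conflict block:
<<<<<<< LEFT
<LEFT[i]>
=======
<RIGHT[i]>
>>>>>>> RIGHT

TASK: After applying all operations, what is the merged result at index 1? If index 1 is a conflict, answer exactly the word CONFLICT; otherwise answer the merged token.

Answer: golf

Derivation:
Final LEFT:  [bravo, echo, foxtrot]
Final RIGHT: [delta, golf, charlie]
i=0: BASE=charlie L=bravo R=delta all differ -> CONFLICT
i=1: L=echo=BASE, R=golf -> take RIGHT -> golf
i=2: L=foxtrot, R=charlie=BASE -> take LEFT -> foxtrot
Index 1 -> golf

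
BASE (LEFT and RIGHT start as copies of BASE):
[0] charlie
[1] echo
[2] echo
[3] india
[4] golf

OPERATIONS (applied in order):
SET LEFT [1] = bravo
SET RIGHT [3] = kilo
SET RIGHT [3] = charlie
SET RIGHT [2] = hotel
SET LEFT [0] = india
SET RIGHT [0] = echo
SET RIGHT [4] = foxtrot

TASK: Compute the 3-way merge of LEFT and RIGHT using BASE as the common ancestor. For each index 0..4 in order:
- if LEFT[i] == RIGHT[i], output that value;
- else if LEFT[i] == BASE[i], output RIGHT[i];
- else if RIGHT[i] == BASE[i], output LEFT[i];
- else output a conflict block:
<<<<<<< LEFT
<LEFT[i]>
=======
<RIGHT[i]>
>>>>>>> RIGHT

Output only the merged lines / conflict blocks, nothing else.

Answer: <<<<<<< LEFT
india
=======
echo
>>>>>>> RIGHT
bravo
hotel
charlie
foxtrot

Derivation:
Final LEFT:  [india, bravo, echo, india, golf]
Final RIGHT: [echo, echo, hotel, charlie, foxtrot]
i=0: BASE=charlie L=india R=echo all differ -> CONFLICT
i=1: L=bravo, R=echo=BASE -> take LEFT -> bravo
i=2: L=echo=BASE, R=hotel -> take RIGHT -> hotel
i=3: L=india=BASE, R=charlie -> take RIGHT -> charlie
i=4: L=golf=BASE, R=foxtrot -> take RIGHT -> foxtrot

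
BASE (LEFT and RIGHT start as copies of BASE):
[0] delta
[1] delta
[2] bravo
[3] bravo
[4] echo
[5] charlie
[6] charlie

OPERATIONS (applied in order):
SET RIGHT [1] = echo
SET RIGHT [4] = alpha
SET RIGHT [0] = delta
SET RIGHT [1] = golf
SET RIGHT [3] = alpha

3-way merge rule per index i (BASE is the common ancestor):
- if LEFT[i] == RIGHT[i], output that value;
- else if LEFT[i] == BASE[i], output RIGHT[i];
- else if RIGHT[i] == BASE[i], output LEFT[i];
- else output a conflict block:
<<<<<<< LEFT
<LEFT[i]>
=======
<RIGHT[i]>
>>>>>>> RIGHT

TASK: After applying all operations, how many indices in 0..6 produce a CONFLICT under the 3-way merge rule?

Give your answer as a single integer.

Answer: 0

Derivation:
Final LEFT:  [delta, delta, bravo, bravo, echo, charlie, charlie]
Final RIGHT: [delta, golf, bravo, alpha, alpha, charlie, charlie]
i=0: L=delta R=delta -> agree -> delta
i=1: L=delta=BASE, R=golf -> take RIGHT -> golf
i=2: L=bravo R=bravo -> agree -> bravo
i=3: L=bravo=BASE, R=alpha -> take RIGHT -> alpha
i=4: L=echo=BASE, R=alpha -> take RIGHT -> alpha
i=5: L=charlie R=charlie -> agree -> charlie
i=6: L=charlie R=charlie -> agree -> charlie
Conflict count: 0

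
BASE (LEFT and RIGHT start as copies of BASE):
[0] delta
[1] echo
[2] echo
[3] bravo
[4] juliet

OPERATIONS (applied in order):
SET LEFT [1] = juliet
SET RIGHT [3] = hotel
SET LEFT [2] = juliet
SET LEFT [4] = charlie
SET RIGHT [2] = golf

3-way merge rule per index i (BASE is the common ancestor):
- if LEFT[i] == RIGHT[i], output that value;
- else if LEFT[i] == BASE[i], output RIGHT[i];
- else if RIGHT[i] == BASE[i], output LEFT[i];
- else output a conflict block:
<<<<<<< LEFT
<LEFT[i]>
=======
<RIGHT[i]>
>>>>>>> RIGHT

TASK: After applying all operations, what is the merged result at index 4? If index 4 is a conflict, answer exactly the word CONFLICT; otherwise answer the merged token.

Final LEFT:  [delta, juliet, juliet, bravo, charlie]
Final RIGHT: [delta, echo, golf, hotel, juliet]
i=0: L=delta R=delta -> agree -> delta
i=1: L=juliet, R=echo=BASE -> take LEFT -> juliet
i=2: BASE=echo L=juliet R=golf all differ -> CONFLICT
i=3: L=bravo=BASE, R=hotel -> take RIGHT -> hotel
i=4: L=charlie, R=juliet=BASE -> take LEFT -> charlie
Index 4 -> charlie

Answer: charlie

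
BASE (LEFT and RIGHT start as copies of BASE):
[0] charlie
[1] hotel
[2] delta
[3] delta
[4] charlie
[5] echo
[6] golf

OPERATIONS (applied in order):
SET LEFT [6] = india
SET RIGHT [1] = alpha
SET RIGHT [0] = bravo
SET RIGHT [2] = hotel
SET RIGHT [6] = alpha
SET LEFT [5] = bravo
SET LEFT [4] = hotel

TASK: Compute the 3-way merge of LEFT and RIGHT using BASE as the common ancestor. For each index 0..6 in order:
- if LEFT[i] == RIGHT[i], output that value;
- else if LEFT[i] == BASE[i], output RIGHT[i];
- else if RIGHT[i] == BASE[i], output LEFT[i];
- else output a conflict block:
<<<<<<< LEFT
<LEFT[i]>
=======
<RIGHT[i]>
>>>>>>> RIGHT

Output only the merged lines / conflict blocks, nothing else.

Answer: bravo
alpha
hotel
delta
hotel
bravo
<<<<<<< LEFT
india
=======
alpha
>>>>>>> RIGHT

Derivation:
Final LEFT:  [charlie, hotel, delta, delta, hotel, bravo, india]
Final RIGHT: [bravo, alpha, hotel, delta, charlie, echo, alpha]
i=0: L=charlie=BASE, R=bravo -> take RIGHT -> bravo
i=1: L=hotel=BASE, R=alpha -> take RIGHT -> alpha
i=2: L=delta=BASE, R=hotel -> take RIGHT -> hotel
i=3: L=delta R=delta -> agree -> delta
i=4: L=hotel, R=charlie=BASE -> take LEFT -> hotel
i=5: L=bravo, R=echo=BASE -> take LEFT -> bravo
i=6: BASE=golf L=india R=alpha all differ -> CONFLICT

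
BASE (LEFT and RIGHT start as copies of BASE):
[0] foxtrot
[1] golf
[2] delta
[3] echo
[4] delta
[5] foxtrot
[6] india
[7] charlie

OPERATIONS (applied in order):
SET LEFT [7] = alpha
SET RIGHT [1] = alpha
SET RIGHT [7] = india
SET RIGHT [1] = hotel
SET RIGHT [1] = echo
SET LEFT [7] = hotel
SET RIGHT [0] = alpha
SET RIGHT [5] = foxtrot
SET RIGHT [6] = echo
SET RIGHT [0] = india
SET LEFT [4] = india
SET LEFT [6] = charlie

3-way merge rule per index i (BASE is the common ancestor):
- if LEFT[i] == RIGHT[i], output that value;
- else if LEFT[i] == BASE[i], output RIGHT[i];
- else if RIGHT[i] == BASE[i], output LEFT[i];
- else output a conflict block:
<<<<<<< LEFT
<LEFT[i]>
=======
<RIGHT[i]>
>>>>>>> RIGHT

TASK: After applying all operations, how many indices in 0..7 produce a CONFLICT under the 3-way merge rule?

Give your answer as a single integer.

Answer: 2

Derivation:
Final LEFT:  [foxtrot, golf, delta, echo, india, foxtrot, charlie, hotel]
Final RIGHT: [india, echo, delta, echo, delta, foxtrot, echo, india]
i=0: L=foxtrot=BASE, R=india -> take RIGHT -> india
i=1: L=golf=BASE, R=echo -> take RIGHT -> echo
i=2: L=delta R=delta -> agree -> delta
i=3: L=echo R=echo -> agree -> echo
i=4: L=india, R=delta=BASE -> take LEFT -> india
i=5: L=foxtrot R=foxtrot -> agree -> foxtrot
i=6: BASE=india L=charlie R=echo all differ -> CONFLICT
i=7: BASE=charlie L=hotel R=india all differ -> CONFLICT
Conflict count: 2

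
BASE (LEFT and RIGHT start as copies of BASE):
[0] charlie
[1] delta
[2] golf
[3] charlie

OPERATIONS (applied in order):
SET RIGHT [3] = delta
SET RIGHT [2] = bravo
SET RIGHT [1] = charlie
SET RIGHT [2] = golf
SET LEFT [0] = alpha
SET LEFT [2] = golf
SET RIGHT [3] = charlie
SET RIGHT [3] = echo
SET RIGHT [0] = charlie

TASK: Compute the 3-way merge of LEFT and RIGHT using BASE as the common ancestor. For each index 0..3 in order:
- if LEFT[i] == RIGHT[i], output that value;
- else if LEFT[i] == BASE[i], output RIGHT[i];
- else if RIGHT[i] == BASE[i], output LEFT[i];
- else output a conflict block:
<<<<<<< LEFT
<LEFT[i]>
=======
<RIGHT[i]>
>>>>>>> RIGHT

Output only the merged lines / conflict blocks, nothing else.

Final LEFT:  [alpha, delta, golf, charlie]
Final RIGHT: [charlie, charlie, golf, echo]
i=0: L=alpha, R=charlie=BASE -> take LEFT -> alpha
i=1: L=delta=BASE, R=charlie -> take RIGHT -> charlie
i=2: L=golf R=golf -> agree -> golf
i=3: L=charlie=BASE, R=echo -> take RIGHT -> echo

Answer: alpha
charlie
golf
echo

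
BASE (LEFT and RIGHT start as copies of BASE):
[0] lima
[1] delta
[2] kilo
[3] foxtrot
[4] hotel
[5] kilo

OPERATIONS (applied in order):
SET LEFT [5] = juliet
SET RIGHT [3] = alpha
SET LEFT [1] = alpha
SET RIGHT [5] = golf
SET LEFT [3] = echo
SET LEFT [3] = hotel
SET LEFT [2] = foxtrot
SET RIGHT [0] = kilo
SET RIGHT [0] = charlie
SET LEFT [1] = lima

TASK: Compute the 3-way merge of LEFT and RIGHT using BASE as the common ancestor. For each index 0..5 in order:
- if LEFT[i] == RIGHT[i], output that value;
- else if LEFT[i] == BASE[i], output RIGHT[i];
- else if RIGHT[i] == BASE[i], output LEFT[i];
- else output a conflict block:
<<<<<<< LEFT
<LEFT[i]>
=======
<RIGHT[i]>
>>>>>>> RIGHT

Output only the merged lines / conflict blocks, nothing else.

Answer: charlie
lima
foxtrot
<<<<<<< LEFT
hotel
=======
alpha
>>>>>>> RIGHT
hotel
<<<<<<< LEFT
juliet
=======
golf
>>>>>>> RIGHT

Derivation:
Final LEFT:  [lima, lima, foxtrot, hotel, hotel, juliet]
Final RIGHT: [charlie, delta, kilo, alpha, hotel, golf]
i=0: L=lima=BASE, R=charlie -> take RIGHT -> charlie
i=1: L=lima, R=delta=BASE -> take LEFT -> lima
i=2: L=foxtrot, R=kilo=BASE -> take LEFT -> foxtrot
i=3: BASE=foxtrot L=hotel R=alpha all differ -> CONFLICT
i=4: L=hotel R=hotel -> agree -> hotel
i=5: BASE=kilo L=juliet R=golf all differ -> CONFLICT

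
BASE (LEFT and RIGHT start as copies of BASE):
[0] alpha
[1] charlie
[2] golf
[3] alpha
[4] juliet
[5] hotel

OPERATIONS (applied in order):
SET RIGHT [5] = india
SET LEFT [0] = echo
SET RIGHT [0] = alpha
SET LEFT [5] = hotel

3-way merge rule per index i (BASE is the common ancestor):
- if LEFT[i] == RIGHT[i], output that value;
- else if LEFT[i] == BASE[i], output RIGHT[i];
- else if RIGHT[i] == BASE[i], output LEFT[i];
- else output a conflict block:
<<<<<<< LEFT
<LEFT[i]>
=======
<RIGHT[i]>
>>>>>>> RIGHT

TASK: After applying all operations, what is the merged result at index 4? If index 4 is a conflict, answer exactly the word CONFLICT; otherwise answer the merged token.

Answer: juliet

Derivation:
Final LEFT:  [echo, charlie, golf, alpha, juliet, hotel]
Final RIGHT: [alpha, charlie, golf, alpha, juliet, india]
i=0: L=echo, R=alpha=BASE -> take LEFT -> echo
i=1: L=charlie R=charlie -> agree -> charlie
i=2: L=golf R=golf -> agree -> golf
i=3: L=alpha R=alpha -> agree -> alpha
i=4: L=juliet R=juliet -> agree -> juliet
i=5: L=hotel=BASE, R=india -> take RIGHT -> india
Index 4 -> juliet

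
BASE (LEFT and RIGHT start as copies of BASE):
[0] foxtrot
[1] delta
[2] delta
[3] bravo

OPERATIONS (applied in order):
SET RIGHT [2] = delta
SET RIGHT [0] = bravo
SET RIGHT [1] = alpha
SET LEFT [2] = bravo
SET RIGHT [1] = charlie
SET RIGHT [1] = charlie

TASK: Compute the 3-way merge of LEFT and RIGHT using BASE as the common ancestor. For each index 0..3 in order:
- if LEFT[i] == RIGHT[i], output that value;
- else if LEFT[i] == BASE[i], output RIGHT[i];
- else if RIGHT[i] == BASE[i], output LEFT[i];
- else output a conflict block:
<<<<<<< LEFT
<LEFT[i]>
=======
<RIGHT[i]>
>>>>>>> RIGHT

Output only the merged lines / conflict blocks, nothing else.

Final LEFT:  [foxtrot, delta, bravo, bravo]
Final RIGHT: [bravo, charlie, delta, bravo]
i=0: L=foxtrot=BASE, R=bravo -> take RIGHT -> bravo
i=1: L=delta=BASE, R=charlie -> take RIGHT -> charlie
i=2: L=bravo, R=delta=BASE -> take LEFT -> bravo
i=3: L=bravo R=bravo -> agree -> bravo

Answer: bravo
charlie
bravo
bravo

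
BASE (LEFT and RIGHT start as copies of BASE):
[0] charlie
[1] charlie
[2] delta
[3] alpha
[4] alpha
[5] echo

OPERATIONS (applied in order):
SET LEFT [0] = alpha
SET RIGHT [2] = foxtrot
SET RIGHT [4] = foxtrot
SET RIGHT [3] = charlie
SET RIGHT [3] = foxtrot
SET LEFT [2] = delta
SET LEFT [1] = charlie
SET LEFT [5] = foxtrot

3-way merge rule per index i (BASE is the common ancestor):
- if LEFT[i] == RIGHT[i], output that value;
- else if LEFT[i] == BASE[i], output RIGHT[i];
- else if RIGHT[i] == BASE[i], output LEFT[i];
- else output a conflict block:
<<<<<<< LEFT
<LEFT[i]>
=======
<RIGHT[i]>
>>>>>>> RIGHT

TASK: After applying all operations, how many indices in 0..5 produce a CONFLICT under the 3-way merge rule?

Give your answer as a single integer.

Final LEFT:  [alpha, charlie, delta, alpha, alpha, foxtrot]
Final RIGHT: [charlie, charlie, foxtrot, foxtrot, foxtrot, echo]
i=0: L=alpha, R=charlie=BASE -> take LEFT -> alpha
i=1: L=charlie R=charlie -> agree -> charlie
i=2: L=delta=BASE, R=foxtrot -> take RIGHT -> foxtrot
i=3: L=alpha=BASE, R=foxtrot -> take RIGHT -> foxtrot
i=4: L=alpha=BASE, R=foxtrot -> take RIGHT -> foxtrot
i=5: L=foxtrot, R=echo=BASE -> take LEFT -> foxtrot
Conflict count: 0

Answer: 0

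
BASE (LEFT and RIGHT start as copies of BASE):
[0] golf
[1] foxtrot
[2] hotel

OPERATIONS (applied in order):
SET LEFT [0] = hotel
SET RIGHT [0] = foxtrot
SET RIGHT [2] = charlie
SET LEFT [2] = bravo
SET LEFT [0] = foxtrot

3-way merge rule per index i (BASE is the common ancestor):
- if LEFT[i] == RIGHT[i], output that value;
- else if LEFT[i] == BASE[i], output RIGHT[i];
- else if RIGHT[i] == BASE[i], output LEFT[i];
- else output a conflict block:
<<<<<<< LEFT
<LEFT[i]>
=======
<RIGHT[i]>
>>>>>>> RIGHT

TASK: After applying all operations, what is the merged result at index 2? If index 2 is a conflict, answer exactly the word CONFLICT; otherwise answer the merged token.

Final LEFT:  [foxtrot, foxtrot, bravo]
Final RIGHT: [foxtrot, foxtrot, charlie]
i=0: L=foxtrot R=foxtrot -> agree -> foxtrot
i=1: L=foxtrot R=foxtrot -> agree -> foxtrot
i=2: BASE=hotel L=bravo R=charlie all differ -> CONFLICT
Index 2 -> CONFLICT

Answer: CONFLICT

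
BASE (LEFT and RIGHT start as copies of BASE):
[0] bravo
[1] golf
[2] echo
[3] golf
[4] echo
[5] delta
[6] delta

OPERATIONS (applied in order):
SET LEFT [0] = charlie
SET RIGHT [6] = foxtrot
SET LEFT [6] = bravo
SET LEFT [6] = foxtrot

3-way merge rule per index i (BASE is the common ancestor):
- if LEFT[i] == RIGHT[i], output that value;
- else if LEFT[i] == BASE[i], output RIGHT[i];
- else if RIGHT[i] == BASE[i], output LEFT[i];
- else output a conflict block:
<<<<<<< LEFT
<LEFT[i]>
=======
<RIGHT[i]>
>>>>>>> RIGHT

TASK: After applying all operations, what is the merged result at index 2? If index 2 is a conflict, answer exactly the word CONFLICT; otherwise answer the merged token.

Final LEFT:  [charlie, golf, echo, golf, echo, delta, foxtrot]
Final RIGHT: [bravo, golf, echo, golf, echo, delta, foxtrot]
i=0: L=charlie, R=bravo=BASE -> take LEFT -> charlie
i=1: L=golf R=golf -> agree -> golf
i=2: L=echo R=echo -> agree -> echo
i=3: L=golf R=golf -> agree -> golf
i=4: L=echo R=echo -> agree -> echo
i=5: L=delta R=delta -> agree -> delta
i=6: L=foxtrot R=foxtrot -> agree -> foxtrot
Index 2 -> echo

Answer: echo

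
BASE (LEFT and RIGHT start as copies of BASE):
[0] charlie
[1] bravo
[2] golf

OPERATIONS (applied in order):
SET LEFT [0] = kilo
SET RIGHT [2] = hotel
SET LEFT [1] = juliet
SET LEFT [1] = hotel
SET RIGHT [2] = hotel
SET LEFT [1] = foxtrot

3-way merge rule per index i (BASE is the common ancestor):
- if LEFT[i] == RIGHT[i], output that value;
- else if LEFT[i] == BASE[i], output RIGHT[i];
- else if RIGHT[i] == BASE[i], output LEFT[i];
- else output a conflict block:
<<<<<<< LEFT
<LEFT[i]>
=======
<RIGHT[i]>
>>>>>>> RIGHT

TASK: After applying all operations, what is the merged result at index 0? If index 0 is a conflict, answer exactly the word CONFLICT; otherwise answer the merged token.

Final LEFT:  [kilo, foxtrot, golf]
Final RIGHT: [charlie, bravo, hotel]
i=0: L=kilo, R=charlie=BASE -> take LEFT -> kilo
i=1: L=foxtrot, R=bravo=BASE -> take LEFT -> foxtrot
i=2: L=golf=BASE, R=hotel -> take RIGHT -> hotel
Index 0 -> kilo

Answer: kilo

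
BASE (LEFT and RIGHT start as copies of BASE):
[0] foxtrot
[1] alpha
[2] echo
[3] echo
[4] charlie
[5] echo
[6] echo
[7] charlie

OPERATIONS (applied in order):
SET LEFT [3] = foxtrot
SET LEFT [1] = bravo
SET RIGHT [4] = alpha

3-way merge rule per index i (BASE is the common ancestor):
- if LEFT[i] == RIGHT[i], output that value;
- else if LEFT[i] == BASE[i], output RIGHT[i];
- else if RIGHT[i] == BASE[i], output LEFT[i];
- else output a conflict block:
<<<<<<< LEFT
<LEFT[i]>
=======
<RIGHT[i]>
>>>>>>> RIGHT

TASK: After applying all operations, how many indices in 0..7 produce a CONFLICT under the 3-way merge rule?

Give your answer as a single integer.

Final LEFT:  [foxtrot, bravo, echo, foxtrot, charlie, echo, echo, charlie]
Final RIGHT: [foxtrot, alpha, echo, echo, alpha, echo, echo, charlie]
i=0: L=foxtrot R=foxtrot -> agree -> foxtrot
i=1: L=bravo, R=alpha=BASE -> take LEFT -> bravo
i=2: L=echo R=echo -> agree -> echo
i=3: L=foxtrot, R=echo=BASE -> take LEFT -> foxtrot
i=4: L=charlie=BASE, R=alpha -> take RIGHT -> alpha
i=5: L=echo R=echo -> agree -> echo
i=6: L=echo R=echo -> agree -> echo
i=7: L=charlie R=charlie -> agree -> charlie
Conflict count: 0

Answer: 0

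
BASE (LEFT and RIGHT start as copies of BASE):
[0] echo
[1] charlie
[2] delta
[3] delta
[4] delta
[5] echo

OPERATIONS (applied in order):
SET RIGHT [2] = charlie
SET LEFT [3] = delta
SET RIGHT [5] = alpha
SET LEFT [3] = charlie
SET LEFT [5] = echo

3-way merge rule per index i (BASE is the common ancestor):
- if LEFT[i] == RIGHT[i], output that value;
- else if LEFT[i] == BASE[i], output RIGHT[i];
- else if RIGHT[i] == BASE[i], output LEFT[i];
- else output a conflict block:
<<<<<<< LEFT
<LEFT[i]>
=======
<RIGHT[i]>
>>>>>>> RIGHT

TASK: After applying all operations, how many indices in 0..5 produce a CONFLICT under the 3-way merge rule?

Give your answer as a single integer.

Answer: 0

Derivation:
Final LEFT:  [echo, charlie, delta, charlie, delta, echo]
Final RIGHT: [echo, charlie, charlie, delta, delta, alpha]
i=0: L=echo R=echo -> agree -> echo
i=1: L=charlie R=charlie -> agree -> charlie
i=2: L=delta=BASE, R=charlie -> take RIGHT -> charlie
i=3: L=charlie, R=delta=BASE -> take LEFT -> charlie
i=4: L=delta R=delta -> agree -> delta
i=5: L=echo=BASE, R=alpha -> take RIGHT -> alpha
Conflict count: 0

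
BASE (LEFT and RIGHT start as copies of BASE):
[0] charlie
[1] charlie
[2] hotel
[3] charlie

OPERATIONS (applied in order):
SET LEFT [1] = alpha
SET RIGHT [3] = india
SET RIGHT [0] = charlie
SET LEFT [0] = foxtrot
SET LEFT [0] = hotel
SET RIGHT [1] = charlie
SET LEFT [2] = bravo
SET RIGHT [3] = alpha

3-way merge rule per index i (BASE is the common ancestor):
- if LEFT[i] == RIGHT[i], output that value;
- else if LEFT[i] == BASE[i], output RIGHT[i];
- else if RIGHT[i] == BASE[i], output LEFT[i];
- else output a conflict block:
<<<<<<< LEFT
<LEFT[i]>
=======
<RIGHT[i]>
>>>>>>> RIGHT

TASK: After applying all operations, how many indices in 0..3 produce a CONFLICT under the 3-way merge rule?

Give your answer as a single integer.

Final LEFT:  [hotel, alpha, bravo, charlie]
Final RIGHT: [charlie, charlie, hotel, alpha]
i=0: L=hotel, R=charlie=BASE -> take LEFT -> hotel
i=1: L=alpha, R=charlie=BASE -> take LEFT -> alpha
i=2: L=bravo, R=hotel=BASE -> take LEFT -> bravo
i=3: L=charlie=BASE, R=alpha -> take RIGHT -> alpha
Conflict count: 0

Answer: 0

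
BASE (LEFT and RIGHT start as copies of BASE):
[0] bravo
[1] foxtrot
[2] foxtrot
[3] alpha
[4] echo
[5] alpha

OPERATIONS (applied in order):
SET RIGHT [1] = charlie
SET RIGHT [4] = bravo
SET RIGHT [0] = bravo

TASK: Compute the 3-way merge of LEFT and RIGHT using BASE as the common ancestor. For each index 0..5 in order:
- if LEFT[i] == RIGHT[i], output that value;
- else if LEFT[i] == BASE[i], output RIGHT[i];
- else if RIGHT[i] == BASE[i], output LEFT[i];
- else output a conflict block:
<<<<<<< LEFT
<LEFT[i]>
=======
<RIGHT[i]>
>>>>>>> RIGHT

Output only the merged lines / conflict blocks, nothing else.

Final LEFT:  [bravo, foxtrot, foxtrot, alpha, echo, alpha]
Final RIGHT: [bravo, charlie, foxtrot, alpha, bravo, alpha]
i=0: L=bravo R=bravo -> agree -> bravo
i=1: L=foxtrot=BASE, R=charlie -> take RIGHT -> charlie
i=2: L=foxtrot R=foxtrot -> agree -> foxtrot
i=3: L=alpha R=alpha -> agree -> alpha
i=4: L=echo=BASE, R=bravo -> take RIGHT -> bravo
i=5: L=alpha R=alpha -> agree -> alpha

Answer: bravo
charlie
foxtrot
alpha
bravo
alpha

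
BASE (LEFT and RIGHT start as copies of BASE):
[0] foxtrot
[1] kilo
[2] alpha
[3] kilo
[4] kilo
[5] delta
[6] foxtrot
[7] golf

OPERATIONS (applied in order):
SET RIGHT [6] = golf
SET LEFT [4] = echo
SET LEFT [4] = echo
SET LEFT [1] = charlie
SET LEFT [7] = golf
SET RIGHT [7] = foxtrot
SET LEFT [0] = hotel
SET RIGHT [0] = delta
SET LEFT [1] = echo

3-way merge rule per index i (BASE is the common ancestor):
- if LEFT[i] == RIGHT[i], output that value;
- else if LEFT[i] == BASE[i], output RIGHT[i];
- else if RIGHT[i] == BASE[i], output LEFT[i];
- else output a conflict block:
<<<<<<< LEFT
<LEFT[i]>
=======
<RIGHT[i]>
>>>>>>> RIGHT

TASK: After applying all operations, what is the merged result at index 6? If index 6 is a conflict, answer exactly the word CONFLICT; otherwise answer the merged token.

Final LEFT:  [hotel, echo, alpha, kilo, echo, delta, foxtrot, golf]
Final RIGHT: [delta, kilo, alpha, kilo, kilo, delta, golf, foxtrot]
i=0: BASE=foxtrot L=hotel R=delta all differ -> CONFLICT
i=1: L=echo, R=kilo=BASE -> take LEFT -> echo
i=2: L=alpha R=alpha -> agree -> alpha
i=3: L=kilo R=kilo -> agree -> kilo
i=4: L=echo, R=kilo=BASE -> take LEFT -> echo
i=5: L=delta R=delta -> agree -> delta
i=6: L=foxtrot=BASE, R=golf -> take RIGHT -> golf
i=7: L=golf=BASE, R=foxtrot -> take RIGHT -> foxtrot
Index 6 -> golf

Answer: golf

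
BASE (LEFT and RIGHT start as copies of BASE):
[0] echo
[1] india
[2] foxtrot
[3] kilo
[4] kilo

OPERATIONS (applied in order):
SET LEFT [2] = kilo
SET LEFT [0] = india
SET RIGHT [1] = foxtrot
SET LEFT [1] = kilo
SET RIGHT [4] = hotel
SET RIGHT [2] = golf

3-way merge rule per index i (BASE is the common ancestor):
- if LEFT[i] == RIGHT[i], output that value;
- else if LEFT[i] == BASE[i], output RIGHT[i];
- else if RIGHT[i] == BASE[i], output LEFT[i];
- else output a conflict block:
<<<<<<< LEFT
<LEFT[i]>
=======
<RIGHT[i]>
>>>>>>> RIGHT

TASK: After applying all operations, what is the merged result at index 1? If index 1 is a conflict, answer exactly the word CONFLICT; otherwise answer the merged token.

Answer: CONFLICT

Derivation:
Final LEFT:  [india, kilo, kilo, kilo, kilo]
Final RIGHT: [echo, foxtrot, golf, kilo, hotel]
i=0: L=india, R=echo=BASE -> take LEFT -> india
i=1: BASE=india L=kilo R=foxtrot all differ -> CONFLICT
i=2: BASE=foxtrot L=kilo R=golf all differ -> CONFLICT
i=3: L=kilo R=kilo -> agree -> kilo
i=4: L=kilo=BASE, R=hotel -> take RIGHT -> hotel
Index 1 -> CONFLICT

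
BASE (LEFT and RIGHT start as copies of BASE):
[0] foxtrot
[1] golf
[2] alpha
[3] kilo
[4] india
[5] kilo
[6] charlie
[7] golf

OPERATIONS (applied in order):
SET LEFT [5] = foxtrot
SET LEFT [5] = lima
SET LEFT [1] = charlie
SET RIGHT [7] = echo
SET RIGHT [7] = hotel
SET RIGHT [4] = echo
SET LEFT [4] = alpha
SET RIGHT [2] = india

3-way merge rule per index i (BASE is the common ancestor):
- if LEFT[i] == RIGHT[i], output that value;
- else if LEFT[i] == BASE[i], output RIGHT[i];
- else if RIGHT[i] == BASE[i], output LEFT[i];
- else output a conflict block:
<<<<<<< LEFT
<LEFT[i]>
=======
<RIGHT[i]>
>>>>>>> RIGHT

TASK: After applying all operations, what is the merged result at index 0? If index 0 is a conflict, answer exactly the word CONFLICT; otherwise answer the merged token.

Answer: foxtrot

Derivation:
Final LEFT:  [foxtrot, charlie, alpha, kilo, alpha, lima, charlie, golf]
Final RIGHT: [foxtrot, golf, india, kilo, echo, kilo, charlie, hotel]
i=0: L=foxtrot R=foxtrot -> agree -> foxtrot
i=1: L=charlie, R=golf=BASE -> take LEFT -> charlie
i=2: L=alpha=BASE, R=india -> take RIGHT -> india
i=3: L=kilo R=kilo -> agree -> kilo
i=4: BASE=india L=alpha R=echo all differ -> CONFLICT
i=5: L=lima, R=kilo=BASE -> take LEFT -> lima
i=6: L=charlie R=charlie -> agree -> charlie
i=7: L=golf=BASE, R=hotel -> take RIGHT -> hotel
Index 0 -> foxtrot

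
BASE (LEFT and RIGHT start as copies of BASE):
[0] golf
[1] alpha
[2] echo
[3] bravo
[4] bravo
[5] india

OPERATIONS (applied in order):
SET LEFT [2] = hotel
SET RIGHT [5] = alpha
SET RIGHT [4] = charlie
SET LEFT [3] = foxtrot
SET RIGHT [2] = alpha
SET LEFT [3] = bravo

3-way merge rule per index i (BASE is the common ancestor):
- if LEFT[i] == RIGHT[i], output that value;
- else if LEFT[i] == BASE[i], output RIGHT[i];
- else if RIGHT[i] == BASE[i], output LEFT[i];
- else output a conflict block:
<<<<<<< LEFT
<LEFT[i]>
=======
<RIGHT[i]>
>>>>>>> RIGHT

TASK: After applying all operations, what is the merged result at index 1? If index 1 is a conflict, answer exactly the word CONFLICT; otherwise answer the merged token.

Final LEFT:  [golf, alpha, hotel, bravo, bravo, india]
Final RIGHT: [golf, alpha, alpha, bravo, charlie, alpha]
i=0: L=golf R=golf -> agree -> golf
i=1: L=alpha R=alpha -> agree -> alpha
i=2: BASE=echo L=hotel R=alpha all differ -> CONFLICT
i=3: L=bravo R=bravo -> agree -> bravo
i=4: L=bravo=BASE, R=charlie -> take RIGHT -> charlie
i=5: L=india=BASE, R=alpha -> take RIGHT -> alpha
Index 1 -> alpha

Answer: alpha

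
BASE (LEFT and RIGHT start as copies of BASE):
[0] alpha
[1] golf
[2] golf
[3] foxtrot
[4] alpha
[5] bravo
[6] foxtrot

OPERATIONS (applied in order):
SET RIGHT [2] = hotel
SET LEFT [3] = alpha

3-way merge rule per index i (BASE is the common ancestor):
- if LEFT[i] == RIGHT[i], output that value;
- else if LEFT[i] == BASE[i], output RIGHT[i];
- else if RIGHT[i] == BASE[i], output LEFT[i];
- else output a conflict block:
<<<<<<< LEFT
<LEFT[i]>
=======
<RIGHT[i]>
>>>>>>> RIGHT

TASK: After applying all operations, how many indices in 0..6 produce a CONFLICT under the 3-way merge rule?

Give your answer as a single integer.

Answer: 0

Derivation:
Final LEFT:  [alpha, golf, golf, alpha, alpha, bravo, foxtrot]
Final RIGHT: [alpha, golf, hotel, foxtrot, alpha, bravo, foxtrot]
i=0: L=alpha R=alpha -> agree -> alpha
i=1: L=golf R=golf -> agree -> golf
i=2: L=golf=BASE, R=hotel -> take RIGHT -> hotel
i=3: L=alpha, R=foxtrot=BASE -> take LEFT -> alpha
i=4: L=alpha R=alpha -> agree -> alpha
i=5: L=bravo R=bravo -> agree -> bravo
i=6: L=foxtrot R=foxtrot -> agree -> foxtrot
Conflict count: 0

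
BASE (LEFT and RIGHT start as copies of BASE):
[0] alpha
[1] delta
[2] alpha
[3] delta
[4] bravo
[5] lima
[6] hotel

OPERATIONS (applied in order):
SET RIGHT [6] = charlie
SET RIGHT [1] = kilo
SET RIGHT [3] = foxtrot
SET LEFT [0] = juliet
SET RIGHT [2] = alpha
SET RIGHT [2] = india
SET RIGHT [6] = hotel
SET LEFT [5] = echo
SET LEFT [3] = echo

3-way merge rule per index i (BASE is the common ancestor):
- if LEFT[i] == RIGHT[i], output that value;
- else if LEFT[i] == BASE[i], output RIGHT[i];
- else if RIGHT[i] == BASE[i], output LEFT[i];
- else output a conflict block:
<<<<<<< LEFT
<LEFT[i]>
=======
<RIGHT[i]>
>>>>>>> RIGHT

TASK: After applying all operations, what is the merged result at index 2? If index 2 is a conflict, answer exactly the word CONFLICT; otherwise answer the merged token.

Final LEFT:  [juliet, delta, alpha, echo, bravo, echo, hotel]
Final RIGHT: [alpha, kilo, india, foxtrot, bravo, lima, hotel]
i=0: L=juliet, R=alpha=BASE -> take LEFT -> juliet
i=1: L=delta=BASE, R=kilo -> take RIGHT -> kilo
i=2: L=alpha=BASE, R=india -> take RIGHT -> india
i=3: BASE=delta L=echo R=foxtrot all differ -> CONFLICT
i=4: L=bravo R=bravo -> agree -> bravo
i=5: L=echo, R=lima=BASE -> take LEFT -> echo
i=6: L=hotel R=hotel -> agree -> hotel
Index 2 -> india

Answer: india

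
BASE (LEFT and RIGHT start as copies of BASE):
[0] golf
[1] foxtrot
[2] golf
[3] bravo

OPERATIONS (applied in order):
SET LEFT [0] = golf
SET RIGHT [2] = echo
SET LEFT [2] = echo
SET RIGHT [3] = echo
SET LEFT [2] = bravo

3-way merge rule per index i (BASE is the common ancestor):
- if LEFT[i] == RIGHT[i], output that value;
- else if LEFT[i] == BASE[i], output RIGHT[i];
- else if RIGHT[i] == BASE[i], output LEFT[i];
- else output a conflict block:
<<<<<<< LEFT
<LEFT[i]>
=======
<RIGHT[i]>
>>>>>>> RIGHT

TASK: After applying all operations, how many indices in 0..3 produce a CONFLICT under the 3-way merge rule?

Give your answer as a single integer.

Answer: 1

Derivation:
Final LEFT:  [golf, foxtrot, bravo, bravo]
Final RIGHT: [golf, foxtrot, echo, echo]
i=0: L=golf R=golf -> agree -> golf
i=1: L=foxtrot R=foxtrot -> agree -> foxtrot
i=2: BASE=golf L=bravo R=echo all differ -> CONFLICT
i=3: L=bravo=BASE, R=echo -> take RIGHT -> echo
Conflict count: 1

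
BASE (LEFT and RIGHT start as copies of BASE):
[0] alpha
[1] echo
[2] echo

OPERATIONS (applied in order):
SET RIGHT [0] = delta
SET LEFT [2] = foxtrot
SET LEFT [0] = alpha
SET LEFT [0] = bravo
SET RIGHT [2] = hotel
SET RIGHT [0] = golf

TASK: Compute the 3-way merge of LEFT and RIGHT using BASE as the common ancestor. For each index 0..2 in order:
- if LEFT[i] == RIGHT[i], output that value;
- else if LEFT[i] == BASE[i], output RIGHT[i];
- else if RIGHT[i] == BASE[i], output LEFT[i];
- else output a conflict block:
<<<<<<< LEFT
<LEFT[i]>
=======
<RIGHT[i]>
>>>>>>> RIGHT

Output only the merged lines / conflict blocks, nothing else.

Answer: <<<<<<< LEFT
bravo
=======
golf
>>>>>>> RIGHT
echo
<<<<<<< LEFT
foxtrot
=======
hotel
>>>>>>> RIGHT

Derivation:
Final LEFT:  [bravo, echo, foxtrot]
Final RIGHT: [golf, echo, hotel]
i=0: BASE=alpha L=bravo R=golf all differ -> CONFLICT
i=1: L=echo R=echo -> agree -> echo
i=2: BASE=echo L=foxtrot R=hotel all differ -> CONFLICT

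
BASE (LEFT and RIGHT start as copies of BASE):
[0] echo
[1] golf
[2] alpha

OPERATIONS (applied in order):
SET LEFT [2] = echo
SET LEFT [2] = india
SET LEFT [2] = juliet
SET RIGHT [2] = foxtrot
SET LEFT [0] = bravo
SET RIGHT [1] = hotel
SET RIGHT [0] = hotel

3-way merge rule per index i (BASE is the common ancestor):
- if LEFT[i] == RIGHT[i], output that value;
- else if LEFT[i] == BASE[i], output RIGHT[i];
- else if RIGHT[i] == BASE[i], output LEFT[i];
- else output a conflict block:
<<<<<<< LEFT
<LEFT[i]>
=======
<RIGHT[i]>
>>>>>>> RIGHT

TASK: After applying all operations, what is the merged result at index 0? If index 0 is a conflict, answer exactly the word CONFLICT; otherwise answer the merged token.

Final LEFT:  [bravo, golf, juliet]
Final RIGHT: [hotel, hotel, foxtrot]
i=0: BASE=echo L=bravo R=hotel all differ -> CONFLICT
i=1: L=golf=BASE, R=hotel -> take RIGHT -> hotel
i=2: BASE=alpha L=juliet R=foxtrot all differ -> CONFLICT
Index 0 -> CONFLICT

Answer: CONFLICT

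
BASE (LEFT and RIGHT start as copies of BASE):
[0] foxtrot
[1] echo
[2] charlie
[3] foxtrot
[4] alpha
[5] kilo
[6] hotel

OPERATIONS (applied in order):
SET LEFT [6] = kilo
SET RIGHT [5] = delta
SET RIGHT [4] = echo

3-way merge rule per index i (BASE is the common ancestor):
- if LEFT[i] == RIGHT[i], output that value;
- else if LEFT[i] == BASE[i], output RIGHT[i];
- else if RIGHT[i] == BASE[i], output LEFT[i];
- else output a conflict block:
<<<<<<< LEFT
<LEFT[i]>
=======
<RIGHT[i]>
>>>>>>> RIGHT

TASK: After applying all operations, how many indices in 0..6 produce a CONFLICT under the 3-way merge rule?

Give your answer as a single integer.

Final LEFT:  [foxtrot, echo, charlie, foxtrot, alpha, kilo, kilo]
Final RIGHT: [foxtrot, echo, charlie, foxtrot, echo, delta, hotel]
i=0: L=foxtrot R=foxtrot -> agree -> foxtrot
i=1: L=echo R=echo -> agree -> echo
i=2: L=charlie R=charlie -> agree -> charlie
i=3: L=foxtrot R=foxtrot -> agree -> foxtrot
i=4: L=alpha=BASE, R=echo -> take RIGHT -> echo
i=5: L=kilo=BASE, R=delta -> take RIGHT -> delta
i=6: L=kilo, R=hotel=BASE -> take LEFT -> kilo
Conflict count: 0

Answer: 0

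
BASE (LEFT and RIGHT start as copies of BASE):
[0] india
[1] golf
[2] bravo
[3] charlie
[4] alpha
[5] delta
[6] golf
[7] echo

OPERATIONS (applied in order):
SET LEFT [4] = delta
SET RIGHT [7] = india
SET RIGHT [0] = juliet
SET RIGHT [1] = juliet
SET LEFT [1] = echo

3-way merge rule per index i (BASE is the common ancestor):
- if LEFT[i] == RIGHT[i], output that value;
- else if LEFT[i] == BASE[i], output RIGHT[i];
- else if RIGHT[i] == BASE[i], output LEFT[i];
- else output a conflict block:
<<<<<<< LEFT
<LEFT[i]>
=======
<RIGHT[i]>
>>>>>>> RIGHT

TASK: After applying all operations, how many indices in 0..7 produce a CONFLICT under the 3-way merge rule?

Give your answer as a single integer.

Final LEFT:  [india, echo, bravo, charlie, delta, delta, golf, echo]
Final RIGHT: [juliet, juliet, bravo, charlie, alpha, delta, golf, india]
i=0: L=india=BASE, R=juliet -> take RIGHT -> juliet
i=1: BASE=golf L=echo R=juliet all differ -> CONFLICT
i=2: L=bravo R=bravo -> agree -> bravo
i=3: L=charlie R=charlie -> agree -> charlie
i=4: L=delta, R=alpha=BASE -> take LEFT -> delta
i=5: L=delta R=delta -> agree -> delta
i=6: L=golf R=golf -> agree -> golf
i=7: L=echo=BASE, R=india -> take RIGHT -> india
Conflict count: 1

Answer: 1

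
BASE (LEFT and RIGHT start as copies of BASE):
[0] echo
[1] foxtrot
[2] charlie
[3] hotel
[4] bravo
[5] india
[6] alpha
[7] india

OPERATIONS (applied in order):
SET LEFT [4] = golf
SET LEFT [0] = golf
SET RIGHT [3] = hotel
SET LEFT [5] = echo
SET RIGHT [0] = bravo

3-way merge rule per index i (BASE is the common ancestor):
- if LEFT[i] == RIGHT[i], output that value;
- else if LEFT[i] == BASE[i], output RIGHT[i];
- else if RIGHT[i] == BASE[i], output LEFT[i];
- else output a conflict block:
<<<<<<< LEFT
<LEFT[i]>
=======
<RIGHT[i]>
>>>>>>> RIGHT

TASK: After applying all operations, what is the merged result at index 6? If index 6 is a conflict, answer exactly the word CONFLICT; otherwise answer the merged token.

Answer: alpha

Derivation:
Final LEFT:  [golf, foxtrot, charlie, hotel, golf, echo, alpha, india]
Final RIGHT: [bravo, foxtrot, charlie, hotel, bravo, india, alpha, india]
i=0: BASE=echo L=golf R=bravo all differ -> CONFLICT
i=1: L=foxtrot R=foxtrot -> agree -> foxtrot
i=2: L=charlie R=charlie -> agree -> charlie
i=3: L=hotel R=hotel -> agree -> hotel
i=4: L=golf, R=bravo=BASE -> take LEFT -> golf
i=5: L=echo, R=india=BASE -> take LEFT -> echo
i=6: L=alpha R=alpha -> agree -> alpha
i=7: L=india R=india -> agree -> india
Index 6 -> alpha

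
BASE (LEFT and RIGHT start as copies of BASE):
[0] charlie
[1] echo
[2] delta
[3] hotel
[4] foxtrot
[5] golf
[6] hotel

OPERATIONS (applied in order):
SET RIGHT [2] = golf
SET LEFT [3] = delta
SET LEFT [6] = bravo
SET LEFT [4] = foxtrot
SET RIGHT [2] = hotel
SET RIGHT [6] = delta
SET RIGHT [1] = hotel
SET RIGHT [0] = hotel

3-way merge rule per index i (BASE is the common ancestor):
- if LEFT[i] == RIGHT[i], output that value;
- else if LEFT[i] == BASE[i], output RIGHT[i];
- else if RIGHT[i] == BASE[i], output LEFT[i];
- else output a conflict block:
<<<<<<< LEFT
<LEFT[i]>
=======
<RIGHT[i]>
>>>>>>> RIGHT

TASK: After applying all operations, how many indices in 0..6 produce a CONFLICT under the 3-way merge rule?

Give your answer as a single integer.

Final LEFT:  [charlie, echo, delta, delta, foxtrot, golf, bravo]
Final RIGHT: [hotel, hotel, hotel, hotel, foxtrot, golf, delta]
i=0: L=charlie=BASE, R=hotel -> take RIGHT -> hotel
i=1: L=echo=BASE, R=hotel -> take RIGHT -> hotel
i=2: L=delta=BASE, R=hotel -> take RIGHT -> hotel
i=3: L=delta, R=hotel=BASE -> take LEFT -> delta
i=4: L=foxtrot R=foxtrot -> agree -> foxtrot
i=5: L=golf R=golf -> agree -> golf
i=6: BASE=hotel L=bravo R=delta all differ -> CONFLICT
Conflict count: 1

Answer: 1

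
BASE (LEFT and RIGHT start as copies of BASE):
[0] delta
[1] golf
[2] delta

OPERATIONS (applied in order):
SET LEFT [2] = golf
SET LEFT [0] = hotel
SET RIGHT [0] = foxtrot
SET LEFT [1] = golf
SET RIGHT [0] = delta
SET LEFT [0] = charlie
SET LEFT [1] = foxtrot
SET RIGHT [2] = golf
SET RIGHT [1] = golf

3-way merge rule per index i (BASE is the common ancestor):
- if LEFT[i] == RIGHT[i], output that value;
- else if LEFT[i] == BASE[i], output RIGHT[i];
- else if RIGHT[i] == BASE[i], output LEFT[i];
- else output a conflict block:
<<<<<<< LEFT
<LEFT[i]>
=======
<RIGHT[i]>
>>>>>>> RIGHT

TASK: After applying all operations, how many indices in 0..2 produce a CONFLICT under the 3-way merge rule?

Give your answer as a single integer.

Final LEFT:  [charlie, foxtrot, golf]
Final RIGHT: [delta, golf, golf]
i=0: L=charlie, R=delta=BASE -> take LEFT -> charlie
i=1: L=foxtrot, R=golf=BASE -> take LEFT -> foxtrot
i=2: L=golf R=golf -> agree -> golf
Conflict count: 0

Answer: 0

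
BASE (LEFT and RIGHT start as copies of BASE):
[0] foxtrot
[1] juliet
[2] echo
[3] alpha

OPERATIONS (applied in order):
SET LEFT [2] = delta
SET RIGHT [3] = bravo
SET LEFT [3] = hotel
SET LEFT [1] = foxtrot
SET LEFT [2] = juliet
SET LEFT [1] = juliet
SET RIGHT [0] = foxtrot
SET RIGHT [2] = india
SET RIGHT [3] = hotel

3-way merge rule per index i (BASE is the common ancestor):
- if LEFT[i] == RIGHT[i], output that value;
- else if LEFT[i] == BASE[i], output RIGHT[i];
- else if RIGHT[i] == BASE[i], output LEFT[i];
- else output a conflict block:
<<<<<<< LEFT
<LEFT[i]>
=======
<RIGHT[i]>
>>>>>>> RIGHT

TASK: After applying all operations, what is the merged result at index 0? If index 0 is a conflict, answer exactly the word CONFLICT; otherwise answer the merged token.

Answer: foxtrot

Derivation:
Final LEFT:  [foxtrot, juliet, juliet, hotel]
Final RIGHT: [foxtrot, juliet, india, hotel]
i=0: L=foxtrot R=foxtrot -> agree -> foxtrot
i=1: L=juliet R=juliet -> agree -> juliet
i=2: BASE=echo L=juliet R=india all differ -> CONFLICT
i=3: L=hotel R=hotel -> agree -> hotel
Index 0 -> foxtrot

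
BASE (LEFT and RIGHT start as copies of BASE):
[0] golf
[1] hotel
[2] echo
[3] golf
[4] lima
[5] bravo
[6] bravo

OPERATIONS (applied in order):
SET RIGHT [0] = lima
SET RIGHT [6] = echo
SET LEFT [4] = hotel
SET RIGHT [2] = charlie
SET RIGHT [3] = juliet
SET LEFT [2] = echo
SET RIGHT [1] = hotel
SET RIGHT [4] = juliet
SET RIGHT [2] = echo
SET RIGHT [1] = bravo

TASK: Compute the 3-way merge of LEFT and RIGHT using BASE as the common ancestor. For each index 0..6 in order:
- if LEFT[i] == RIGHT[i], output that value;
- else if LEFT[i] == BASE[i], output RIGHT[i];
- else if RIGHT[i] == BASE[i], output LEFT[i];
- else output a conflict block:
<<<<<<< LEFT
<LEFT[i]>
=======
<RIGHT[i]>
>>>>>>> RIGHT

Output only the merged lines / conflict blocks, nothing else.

Answer: lima
bravo
echo
juliet
<<<<<<< LEFT
hotel
=======
juliet
>>>>>>> RIGHT
bravo
echo

Derivation:
Final LEFT:  [golf, hotel, echo, golf, hotel, bravo, bravo]
Final RIGHT: [lima, bravo, echo, juliet, juliet, bravo, echo]
i=0: L=golf=BASE, R=lima -> take RIGHT -> lima
i=1: L=hotel=BASE, R=bravo -> take RIGHT -> bravo
i=2: L=echo R=echo -> agree -> echo
i=3: L=golf=BASE, R=juliet -> take RIGHT -> juliet
i=4: BASE=lima L=hotel R=juliet all differ -> CONFLICT
i=5: L=bravo R=bravo -> agree -> bravo
i=6: L=bravo=BASE, R=echo -> take RIGHT -> echo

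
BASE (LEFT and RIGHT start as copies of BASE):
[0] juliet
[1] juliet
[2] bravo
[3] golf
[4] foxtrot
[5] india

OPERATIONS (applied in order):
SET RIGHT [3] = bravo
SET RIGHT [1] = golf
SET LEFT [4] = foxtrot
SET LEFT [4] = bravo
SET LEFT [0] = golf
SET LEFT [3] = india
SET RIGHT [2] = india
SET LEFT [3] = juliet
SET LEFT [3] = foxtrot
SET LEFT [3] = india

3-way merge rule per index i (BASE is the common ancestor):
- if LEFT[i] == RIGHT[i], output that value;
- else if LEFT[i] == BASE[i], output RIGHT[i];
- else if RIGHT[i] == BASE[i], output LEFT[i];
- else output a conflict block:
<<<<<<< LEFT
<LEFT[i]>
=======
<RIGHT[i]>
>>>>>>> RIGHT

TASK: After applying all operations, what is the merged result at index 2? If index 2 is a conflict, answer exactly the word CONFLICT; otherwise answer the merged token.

Final LEFT:  [golf, juliet, bravo, india, bravo, india]
Final RIGHT: [juliet, golf, india, bravo, foxtrot, india]
i=0: L=golf, R=juliet=BASE -> take LEFT -> golf
i=1: L=juliet=BASE, R=golf -> take RIGHT -> golf
i=2: L=bravo=BASE, R=india -> take RIGHT -> india
i=3: BASE=golf L=india R=bravo all differ -> CONFLICT
i=4: L=bravo, R=foxtrot=BASE -> take LEFT -> bravo
i=5: L=india R=india -> agree -> india
Index 2 -> india

Answer: india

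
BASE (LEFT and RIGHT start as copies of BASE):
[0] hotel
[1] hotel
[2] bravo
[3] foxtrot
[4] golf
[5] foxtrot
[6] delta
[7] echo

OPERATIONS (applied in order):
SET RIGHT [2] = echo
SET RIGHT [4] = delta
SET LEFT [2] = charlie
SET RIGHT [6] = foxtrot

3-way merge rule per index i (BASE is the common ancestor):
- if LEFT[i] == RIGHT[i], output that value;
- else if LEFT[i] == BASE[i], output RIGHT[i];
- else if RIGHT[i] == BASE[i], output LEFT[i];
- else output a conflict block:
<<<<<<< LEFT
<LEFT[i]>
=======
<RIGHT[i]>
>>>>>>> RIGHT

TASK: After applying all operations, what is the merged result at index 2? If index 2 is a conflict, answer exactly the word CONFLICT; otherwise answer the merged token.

Answer: CONFLICT

Derivation:
Final LEFT:  [hotel, hotel, charlie, foxtrot, golf, foxtrot, delta, echo]
Final RIGHT: [hotel, hotel, echo, foxtrot, delta, foxtrot, foxtrot, echo]
i=0: L=hotel R=hotel -> agree -> hotel
i=1: L=hotel R=hotel -> agree -> hotel
i=2: BASE=bravo L=charlie R=echo all differ -> CONFLICT
i=3: L=foxtrot R=foxtrot -> agree -> foxtrot
i=4: L=golf=BASE, R=delta -> take RIGHT -> delta
i=5: L=foxtrot R=foxtrot -> agree -> foxtrot
i=6: L=delta=BASE, R=foxtrot -> take RIGHT -> foxtrot
i=7: L=echo R=echo -> agree -> echo
Index 2 -> CONFLICT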